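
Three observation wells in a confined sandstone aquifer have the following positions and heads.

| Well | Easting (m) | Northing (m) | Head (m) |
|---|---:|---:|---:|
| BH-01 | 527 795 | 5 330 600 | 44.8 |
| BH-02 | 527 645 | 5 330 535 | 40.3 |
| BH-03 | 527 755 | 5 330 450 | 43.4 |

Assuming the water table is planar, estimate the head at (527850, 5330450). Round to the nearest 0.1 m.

Differences from BH-01: to BH-02 (Δx, Δy, Δh) = (-150, -65, -4.5); to BH-03 = (-40, -150, -1.4).
Determinant of the coordinate differences = (-150)·(-150) − (-40)·(-65) = 19900.
∂h/∂x = [(-4.5)·(-150) − (-1.4)·(-65)] / 19900 = +0.02935
∂h/∂y = [(-150)·(-1.4) − (-40)·(-4.5)] / 19900 = +0.001508
h(527850, 5330450) = 44.8 + (+0.02935)·(55) + (+0.001508)·(-150) = 44.8 +1.614 -0.226 = 46.188 m.

46.2 m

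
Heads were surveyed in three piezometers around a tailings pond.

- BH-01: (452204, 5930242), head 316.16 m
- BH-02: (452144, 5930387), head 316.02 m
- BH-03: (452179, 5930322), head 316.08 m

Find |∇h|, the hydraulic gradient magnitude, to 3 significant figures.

0.00116

Taking BH-01 as reference: BH-02−BH-01 = (-60, 145, -0.14); BH-03−BH-01 = (-25, 80, -0.08).
Determinant of the coordinate differences = (-60)·80 − (-25)·145 = -1175.
∂h/∂x = [(-0.14)·80 − (-0.08)·145] / -1175 = -0.0003404
∂h/∂y = [(-60)·(-0.08) − (-25)·(-0.14)] / -1175 = -0.001106
|∇h| = √(-0.0003404² + -0.001106²) = 0.001157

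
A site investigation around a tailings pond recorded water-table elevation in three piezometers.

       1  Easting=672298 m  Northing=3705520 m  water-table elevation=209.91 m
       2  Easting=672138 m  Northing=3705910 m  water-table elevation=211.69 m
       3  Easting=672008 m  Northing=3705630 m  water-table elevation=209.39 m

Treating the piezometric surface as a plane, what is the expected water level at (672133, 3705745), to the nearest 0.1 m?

With h = a·x + b·y + c and 1 as origin, the differences give:
  (-160)·a + 390·b = +1.78
  (-290)·a + 110·b = -0.52
Eliminate b (×110 and ×390, subtract): 95500·a = 398.600 → a = ∂h/∂x = +0.004174
Back-substitute: b = ∂h/∂y = +0.006276.
h(672133, 3705745) = 209.91 + (+0.004174)·(-165) + (+0.006276)·(225) = 209.91 -0.689 +1.412 = 210.634 m.

210.6 m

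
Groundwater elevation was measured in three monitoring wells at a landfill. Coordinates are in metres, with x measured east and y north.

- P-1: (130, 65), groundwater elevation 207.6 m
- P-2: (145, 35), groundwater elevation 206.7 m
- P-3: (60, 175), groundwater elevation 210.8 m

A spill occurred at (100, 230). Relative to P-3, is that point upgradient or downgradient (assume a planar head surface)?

Three-point gradient (reference P-1): Δ to P-2 = (15, -30, -0.9), Δ to P-3 = (-70, 110, +3.2).
∂h/∂x = +0.006667, ∂h/∂y = +0.03333 (det = -450).
Head at (100, 230) = 207.6 + (+0.006667)·(-30) + (+0.03333)·(165) = 212.90 m.
That is higher than the 210.8 m at P-3, so the point is upgradient.

upgradient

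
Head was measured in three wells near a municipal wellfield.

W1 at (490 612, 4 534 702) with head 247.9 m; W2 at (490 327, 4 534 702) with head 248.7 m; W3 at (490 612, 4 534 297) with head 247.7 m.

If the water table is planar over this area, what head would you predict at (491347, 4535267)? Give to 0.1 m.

246.1 m

∂h/∂x = (248.7 − 247.9) / (490327 − 490612) = -0.002807
∂h/∂y = (247.7 − 247.9) / (4534297 − 4534702) = +0.0004938
h(491347, 4535267) = 247.9 + (-0.002807)·(735) + (+0.0004938)·(565) = 247.9 -2.063 +0.279 = 246.116 m.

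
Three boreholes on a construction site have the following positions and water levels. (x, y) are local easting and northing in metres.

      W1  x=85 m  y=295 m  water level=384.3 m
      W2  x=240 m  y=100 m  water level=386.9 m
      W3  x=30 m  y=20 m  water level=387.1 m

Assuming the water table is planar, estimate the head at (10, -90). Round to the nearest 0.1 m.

Taking W1 as reference: W2−W1 = (155, -195, +2.6); W3−W1 = (-55, -275, +2.8).
Determinant of the coordinate differences = 155·(-275) − (-55)·(-195) = -53350.
∂h/∂x = [(+2.6)·(-275) − (+2.8)·(-195)] / -53350 = +0.003168
∂h/∂y = [155·(+2.8) − (-55)·(+2.6)] / -53350 = -0.01082
h(10, -90) = 384.3 + (+0.003168)·(-75) + (-0.01082)·(-385) = 384.3 -0.238 +4.164 = 388.226 m.

388.2 m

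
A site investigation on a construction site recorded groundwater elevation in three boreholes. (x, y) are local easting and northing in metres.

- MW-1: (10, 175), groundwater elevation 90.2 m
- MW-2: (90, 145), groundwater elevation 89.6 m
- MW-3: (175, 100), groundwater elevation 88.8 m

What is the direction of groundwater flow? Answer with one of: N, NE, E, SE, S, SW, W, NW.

Taking MW-1 as reference: MW-2−MW-1 = (80, -30, -0.6); MW-3−MW-1 = (165, -75, -1.4).
Solve a·Δx + b·Δy = Δh: det = 80·(-75) − 165·(-30) = -1050.
∂h/∂x = [(-0.6)·(-75) − (-1.4)·(-30)] / -1050 = -0.002857
∂h/∂y = [80·(-1.4) − 165·(-0.6)] / -1050 = +0.01238
Flow = −∇h = (+0.002857 east, -0.01238 north), which points south.

S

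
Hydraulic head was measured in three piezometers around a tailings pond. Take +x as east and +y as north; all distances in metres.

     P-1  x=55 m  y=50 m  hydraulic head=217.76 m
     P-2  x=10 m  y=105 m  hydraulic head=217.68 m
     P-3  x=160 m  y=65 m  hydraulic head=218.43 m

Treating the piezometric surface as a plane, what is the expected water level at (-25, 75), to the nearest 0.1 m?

217.4 m

Taking P-1 as reference: P-2−P-1 = (-45, 55, -0.08); P-3−P-1 = (105, 15, +0.67).
Solve a·Δx + b·Δy = Δh: det = (-45)·15 − 105·55 = -6450.
∂h/∂x = [(-0.08)·15 − (+0.67)·55] / -6450 = +0.005899
∂h/∂y = [(-45)·(+0.67) − 105·(-0.08)] / -6450 = +0.003372
h(-25, 75) = 217.76 + (+0.005899)·(-80) + (+0.003372)·(25) = 217.76 -0.472 +0.084 = 217.372 m.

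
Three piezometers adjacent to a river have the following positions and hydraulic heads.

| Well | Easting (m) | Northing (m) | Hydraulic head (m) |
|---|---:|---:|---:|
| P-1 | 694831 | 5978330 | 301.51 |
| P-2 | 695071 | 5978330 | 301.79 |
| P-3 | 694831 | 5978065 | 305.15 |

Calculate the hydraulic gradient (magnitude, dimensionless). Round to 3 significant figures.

0.0138

∂h/∂x = (301.79 − 301.51) / (695071 − 694831) = +0.001167
∂h/∂y = (305.15 − 301.51) / (5978065 − 5978330) = -0.01374
|∇h| = √(0.001167² + -0.01374²) = 0.01379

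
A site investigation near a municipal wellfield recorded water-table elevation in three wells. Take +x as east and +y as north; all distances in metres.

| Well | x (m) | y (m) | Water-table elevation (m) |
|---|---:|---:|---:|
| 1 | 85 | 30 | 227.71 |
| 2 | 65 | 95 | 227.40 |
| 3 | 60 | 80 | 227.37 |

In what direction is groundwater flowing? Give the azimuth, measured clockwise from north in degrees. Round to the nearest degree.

With h = a·x + b·y + c and 1 as origin, the differences give:
  (-20)·a + 65·b = -0.31
  (-25)·a + 50·b = -0.34
Eliminate b (×50 and ×65, subtract): 625·a = 6.600 → a = ∂h/∂x = +0.01056
Back-substitute: b = ∂h/∂y = -0.001520.
Flow direction (−∇h) has components (-0.01056 E, +0.001520 N).
Azimuth = atan2(E, N) = atan2(-0.01056, +0.001520) = 278.2° ≈ 278°.

278°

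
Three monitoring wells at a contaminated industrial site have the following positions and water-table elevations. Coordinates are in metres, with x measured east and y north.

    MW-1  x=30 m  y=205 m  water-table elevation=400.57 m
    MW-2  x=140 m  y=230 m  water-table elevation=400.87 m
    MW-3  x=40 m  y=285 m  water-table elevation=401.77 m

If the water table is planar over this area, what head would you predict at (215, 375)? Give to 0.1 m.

403.0 m

With h = a·x + b·y + c and MW-1 as origin, the differences give:
  110·a + 25·b = +0.30
  10·a + 80·b = +1.20
Eliminate b (×80 and ×25, subtract): 8550·a = -6.000 → a = ∂h/∂x = -0.0007018
Back-substitute: b = ∂h/∂y = +0.01509.
h(215, 375) = 400.57 + (-0.0007018)·(185) + (+0.01509)·(170) = 400.57 -0.130 +2.565 = 403.005 m.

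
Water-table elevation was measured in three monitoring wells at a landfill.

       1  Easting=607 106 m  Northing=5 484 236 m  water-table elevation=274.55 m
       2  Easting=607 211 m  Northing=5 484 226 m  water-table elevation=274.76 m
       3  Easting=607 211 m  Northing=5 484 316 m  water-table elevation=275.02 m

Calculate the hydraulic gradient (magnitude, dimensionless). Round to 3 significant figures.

0.00368

Taking 1 as reference: 2−1 = (105, -10, +0.21); 3−1 = (105, 80, +0.47).
Determinant of the coordinate differences = 105·80 − 105·(-10) = 9450.
∂h/∂x = [(+0.21)·80 − (+0.47)·(-10)] / 9450 = +0.002275
∂h/∂y = [105·(+0.47) − 105·(+0.21)] / 9450 = +0.002889
|∇h| = √(0.002275² + 0.002889²) = 0.003677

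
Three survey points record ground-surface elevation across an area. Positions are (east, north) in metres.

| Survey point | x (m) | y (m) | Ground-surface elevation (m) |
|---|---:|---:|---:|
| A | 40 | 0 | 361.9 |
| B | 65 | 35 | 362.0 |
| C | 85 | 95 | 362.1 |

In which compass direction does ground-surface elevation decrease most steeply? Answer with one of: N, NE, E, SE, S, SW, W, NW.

W

Taking A as reference: B−A = (25, 35, +0.1); C−A = (45, 95, +0.2).
Determinant of the coordinate differences = 25·95 − 45·35 = 800.
∂z/∂x = [(+0.1)·95 − (+0.2)·35] / 800 = +0.003125
∂z/∂y = [25·(+0.2) − 45·(+0.1)] / 800 = +0.0006250
Steepest decrease is along −∇f = (-0.003125 E, -0.0006250 N) → west.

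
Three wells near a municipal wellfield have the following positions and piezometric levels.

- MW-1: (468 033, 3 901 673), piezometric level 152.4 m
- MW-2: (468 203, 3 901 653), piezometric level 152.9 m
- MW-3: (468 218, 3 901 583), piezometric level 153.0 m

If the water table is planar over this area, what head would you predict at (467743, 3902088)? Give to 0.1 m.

151.2 m

Taking MW-1 as reference: MW-2−MW-1 = (170, -20, +0.5); MW-3−MW-1 = (185, -90, +0.6).
Solve a·Δx + b·Δy = Δh: det = 170·(-90) − 185·(-20) = -11600.
∂h/∂x = [(+0.5)·(-90) − (+0.6)·(-20)] / -11600 = +0.002845
∂h/∂y = [170·(+0.6) − 185·(+0.5)] / -11600 = -0.0008190
h(467743, 3902088) = 152.4 + (+0.002845)·(-290) + (-0.0008190)·(415) = 152.4 -0.825 -0.340 = 151.235 m.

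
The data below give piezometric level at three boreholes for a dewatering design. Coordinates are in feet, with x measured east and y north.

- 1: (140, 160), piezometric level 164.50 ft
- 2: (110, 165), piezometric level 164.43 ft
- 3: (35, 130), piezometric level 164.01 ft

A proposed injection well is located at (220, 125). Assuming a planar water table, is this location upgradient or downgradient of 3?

upgradient

Taking 1 as reference: 2−1 = (-30, 5, -0.07); 3−1 = (-105, -30, -0.49).
Determinant of the coordinate differences = (-30)·(-30) − (-105)·5 = 1425.
∂h/∂x = [(-0.07)·(-30) − (-0.49)·5] / 1425 = +0.003193
∂h/∂y = [(-30)·(-0.49) − (-105)·(-0.07)] / 1425 = +0.005158
Head at (220, 125) = 164.50 + (+0.003193)·(80) + (+0.005158)·(-35) = 164.57 ft.
That is higher than the 164.01 ft at 3, so the point is upgradient.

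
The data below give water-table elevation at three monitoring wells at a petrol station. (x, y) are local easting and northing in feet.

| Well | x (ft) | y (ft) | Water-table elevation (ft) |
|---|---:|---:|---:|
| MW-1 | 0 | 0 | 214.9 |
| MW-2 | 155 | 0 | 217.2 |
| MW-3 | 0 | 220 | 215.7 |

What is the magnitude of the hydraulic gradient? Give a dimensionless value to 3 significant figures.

0.0153

∂h/∂x = (217.2 − 214.9) / (155 − 0) = +0.01484
∂h/∂y = (215.7 − 214.9) / (220 − 0) = +0.003636
|∇h| = √(0.01484² + 0.003636²) = 0.01528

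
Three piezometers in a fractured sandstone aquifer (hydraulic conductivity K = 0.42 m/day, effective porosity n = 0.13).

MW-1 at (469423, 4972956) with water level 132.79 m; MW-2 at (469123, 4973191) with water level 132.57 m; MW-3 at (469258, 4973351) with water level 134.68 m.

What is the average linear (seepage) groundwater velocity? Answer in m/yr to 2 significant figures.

With h = a·x + b·y + c and MW-1 as origin, the differences give:
  (-300)·a + 235·b = -0.22
  (-165)·a + 395·b = +1.89
Eliminate b (×395 and ×235, subtract): -79725·a = -531.050 → a = ∂h/∂x = +0.006661
Back-substitute: b = ∂h/∂y = +0.007567.
|∇h| = √(0.006661² + 0.007567²) = 0.01008
Seepage velocity v = K·i/n = 0.42 × 0.01008 / 0.13 = 0.03257 m/day = 11.9 m/yr.

12 m/yr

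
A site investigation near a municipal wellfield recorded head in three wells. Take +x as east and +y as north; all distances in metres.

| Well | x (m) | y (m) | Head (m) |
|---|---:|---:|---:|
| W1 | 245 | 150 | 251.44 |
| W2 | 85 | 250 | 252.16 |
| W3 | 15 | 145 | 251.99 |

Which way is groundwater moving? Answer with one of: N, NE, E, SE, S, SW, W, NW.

With h = a·x + b·y + c and W1 as origin, the differences give:
  (-160)·a + 100·b = +0.72
  (-230)·a + (-5)·b = +0.55
Eliminate b (×(-5) and ×100, subtract): 23800·a = -58.600 → a = ∂h/∂x = -0.002462
Back-substitute: b = ∂h/∂y = +0.003261.
Flow = −∇h = (+0.002462 east, -0.003261 north), which points southeast.

SE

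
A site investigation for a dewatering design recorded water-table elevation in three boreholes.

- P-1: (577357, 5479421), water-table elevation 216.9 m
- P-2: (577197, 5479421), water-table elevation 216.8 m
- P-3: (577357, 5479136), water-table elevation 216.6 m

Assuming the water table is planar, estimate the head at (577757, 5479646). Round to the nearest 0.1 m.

217.4 m

∂h/∂x = (216.8 − 216.9) / (577197 − 577357) = +0.0006250
∂h/∂y = (216.6 − 216.9) / (5479136 − 5479421) = +0.001053
h(577757, 5479646) = 216.9 + (+0.0006250)·(400) + (+0.001053)·(225) = 216.9 +0.250 +0.237 = 217.387 m.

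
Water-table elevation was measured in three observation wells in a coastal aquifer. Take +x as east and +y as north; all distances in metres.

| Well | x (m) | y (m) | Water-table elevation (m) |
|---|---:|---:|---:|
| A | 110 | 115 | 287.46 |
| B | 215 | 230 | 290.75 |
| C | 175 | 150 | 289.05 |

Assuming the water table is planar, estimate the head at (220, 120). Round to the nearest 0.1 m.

With h = a·x + b·y + c and A as origin, the differences give:
  105·a + 115·b = +3.29
  65·a + 35·b = +1.59
Eliminate b (×35 and ×115, subtract): -3800·a = -67.700 → a = ∂h/∂x = +0.01782
Back-substitute: b = ∂h/∂y = +0.01234.
h(220, 120) = 287.46 + (+0.01782)·(110) + (+0.01234)·(5) = 287.46 +1.960 +0.062 = 289.481 m.

289.5 m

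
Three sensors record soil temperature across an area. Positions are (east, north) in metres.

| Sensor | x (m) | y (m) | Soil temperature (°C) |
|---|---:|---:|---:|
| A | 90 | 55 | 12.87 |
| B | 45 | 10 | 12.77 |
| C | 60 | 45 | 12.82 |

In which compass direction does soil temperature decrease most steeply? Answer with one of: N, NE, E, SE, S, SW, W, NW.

SW

Taking A as reference: B−A = (-45, -45, -0.10); C−A = (-30, -10, -0.05).
Solve a·Δx + b·Δy = ΔT: det = (-45)·(-10) − (-30)·(-45) = -900.
∂T/∂x = [(-0.10)·(-10) − (-0.05)·(-45)] / -900 = +0.001389
∂T/∂y = [(-45)·(-0.05) − (-30)·(-0.10)] / -900 = +0.0008333
Steepest decrease is along −∇f = (-0.001389 E, -0.0008333 N) → southwest.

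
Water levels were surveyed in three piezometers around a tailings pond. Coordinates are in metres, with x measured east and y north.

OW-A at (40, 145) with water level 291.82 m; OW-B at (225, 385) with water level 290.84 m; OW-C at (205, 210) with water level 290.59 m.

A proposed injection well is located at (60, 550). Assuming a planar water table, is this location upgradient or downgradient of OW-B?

upgradient

Taking OW-A as reference: OW-B−OW-A = (185, 240, -0.98); OW-C−OW-A = (165, 65, -1.23).
Solve a·Δx + b·Δy = Δh: det = 185·65 − 165·240 = -27575.
∂h/∂x = [(-0.98)·65 − (-1.23)·240] / -27575 = -0.008395
∂h/∂y = [185·(-1.23) − 165·(-0.98)] / -27575 = +0.002388
Head at (60, 550) = 291.82 + (-0.008395)·(20) + (+0.002388)·(405) = 292.62 m.
That is higher than the 290.84 m at OW-B, so the point is upgradient.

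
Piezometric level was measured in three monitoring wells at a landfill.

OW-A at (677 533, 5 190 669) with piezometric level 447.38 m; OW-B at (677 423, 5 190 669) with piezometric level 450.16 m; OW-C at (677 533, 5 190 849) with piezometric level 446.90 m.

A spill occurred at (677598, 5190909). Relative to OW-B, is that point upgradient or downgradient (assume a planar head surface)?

∂h/∂x = (450.16 − 447.38) / (677423 − 677533) = -0.02527
∂h/∂y = (446.90 − 447.38) / (5190849 − 5190669) = -0.002667
Head at (677598, 5190909) = 447.38 + (-0.02527)·(65) + (-0.002667)·(240) = 445.10 m.
That is lower than the 450.16 m at OW-B, so the point is downgradient.

downgradient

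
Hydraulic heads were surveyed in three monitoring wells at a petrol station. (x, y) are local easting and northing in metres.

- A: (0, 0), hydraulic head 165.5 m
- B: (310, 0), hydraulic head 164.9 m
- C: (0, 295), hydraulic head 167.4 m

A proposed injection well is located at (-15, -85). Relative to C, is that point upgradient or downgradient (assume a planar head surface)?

∂h/∂x = (164.9 − 165.5) / (310 − 0) = -0.001935
∂h/∂y = (167.4 − 165.5) / (295 − 0) = +0.006441
Head at (-15, -85) = 165.5 + (-0.001935)·(-15) + (+0.006441)·(-85) = 164.98 m.
That is lower than the 167.4 m at C, so the point is downgradient.

downgradient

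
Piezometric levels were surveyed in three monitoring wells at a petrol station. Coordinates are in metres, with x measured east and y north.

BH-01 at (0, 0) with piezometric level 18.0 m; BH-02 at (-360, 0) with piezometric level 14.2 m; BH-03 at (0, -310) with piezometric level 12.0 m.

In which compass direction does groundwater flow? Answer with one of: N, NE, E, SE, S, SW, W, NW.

∂h/∂x = (14.2 − 18.0) / (-360 − 0) = +0.01056
∂h/∂y = (12.0 − 18.0) / (-310 − 0) = +0.01935
Flow = −∇h = (-0.01056 east, -0.01935 north), which points southwest.

SW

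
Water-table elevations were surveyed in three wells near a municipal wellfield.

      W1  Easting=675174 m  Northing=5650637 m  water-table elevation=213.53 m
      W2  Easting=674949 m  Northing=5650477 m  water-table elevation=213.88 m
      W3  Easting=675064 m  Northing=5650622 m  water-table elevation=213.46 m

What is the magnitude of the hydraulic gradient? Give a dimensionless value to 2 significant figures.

0.0040

Three-point gradient (reference W1): Δ to W2 = (-225, -160, +0.35), Δ to W3 = (-110, -15, -0.07).
∂h/∂x = +0.001156, ∂h/∂y = -0.003814 (det = -14225).
|∇h| = √(0.001156² + -0.003814²) = 0.003985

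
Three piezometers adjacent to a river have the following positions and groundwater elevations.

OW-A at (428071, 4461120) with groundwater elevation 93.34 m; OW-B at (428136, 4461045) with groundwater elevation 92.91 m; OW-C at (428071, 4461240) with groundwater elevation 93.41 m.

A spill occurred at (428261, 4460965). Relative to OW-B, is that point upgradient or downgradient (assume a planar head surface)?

Differences from OW-A: to OW-B (Δx, Δy, Δh) = (65, -75, -0.43); to OW-C = (0, 120, +0.07).
Solve a·Δx + b·Δy = Δh: det = 65·120 − 0·(-75) = 7800.
∂h/∂x = [(-0.43)·120 − (+0.07)·(-75)] / 7800 = -0.005942
∂h/∂y = [65·(+0.07) − 0·(-0.43)] / 7800 = +0.0005833
Head at (428261, 4460965) = 93.34 + (-0.005942)·(190) + (+0.0005833)·(-155) = 92.12 m.
That is lower than the 92.91 m at OW-B, so the point is downgradient.

downgradient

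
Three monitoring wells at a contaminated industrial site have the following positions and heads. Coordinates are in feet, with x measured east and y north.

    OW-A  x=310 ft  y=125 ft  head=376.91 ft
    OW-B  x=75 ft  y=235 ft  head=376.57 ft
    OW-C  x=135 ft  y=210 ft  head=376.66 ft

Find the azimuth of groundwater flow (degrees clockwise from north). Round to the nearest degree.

With h = a·x + b·y + c and OW-A as origin, the differences give:
  (-235)·a + 110·b = -0.34
  (-175)·a + 85·b = -0.25
Eliminate b (×85 and ×110, subtract): -725·a = -1.400 → a = ∂h/∂x = +0.001931
Back-substitute: b = ∂h/∂y = +0.001034.
Flow direction (−∇h) has components (-0.001931 E, -0.001034 N).
Azimuth = atan2(E, N) = atan2(-0.001931, -0.001034) = 241.8° ≈ 242°.

242°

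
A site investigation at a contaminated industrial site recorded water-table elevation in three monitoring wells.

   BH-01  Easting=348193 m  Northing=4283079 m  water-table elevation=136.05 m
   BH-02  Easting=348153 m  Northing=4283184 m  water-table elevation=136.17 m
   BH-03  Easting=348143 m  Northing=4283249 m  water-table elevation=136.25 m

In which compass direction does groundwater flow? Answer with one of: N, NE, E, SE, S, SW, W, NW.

S

With h = a·x + b·y + c and BH-01 as origin, the differences give:
  (-40)·a + 105·b = +0.12
  (-50)·a + 170·b = +0.20
Eliminate b (×170 and ×105, subtract): -1550·a = -0.600 → a = ∂h/∂x = +0.0003871
Back-substitute: b = ∂h/∂y = +0.001290.
Flow = −∇h = (-0.0003871 east, -0.001290 north), which points south.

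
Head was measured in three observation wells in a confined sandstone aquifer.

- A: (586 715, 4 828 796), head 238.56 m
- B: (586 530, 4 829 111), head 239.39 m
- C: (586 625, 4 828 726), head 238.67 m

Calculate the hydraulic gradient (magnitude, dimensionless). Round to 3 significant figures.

0.00260

Differences from A: to B (Δx, Δy, Δh) = (-185, 315, +0.83); to C = (-90, -70, +0.11).
Solve a·Δx + b·Δy = Δh: det = (-185)·(-70) − (-90)·315 = 41300.
∂h/∂x = [(+0.83)·(-70) − (+0.11)·315] / 41300 = -0.002246
∂h/∂y = [(-185)·(+0.11) − (-90)·(+0.83)] / 41300 = +0.001316
|∇h| = √(-0.002246² + 0.001316²) = 0.002603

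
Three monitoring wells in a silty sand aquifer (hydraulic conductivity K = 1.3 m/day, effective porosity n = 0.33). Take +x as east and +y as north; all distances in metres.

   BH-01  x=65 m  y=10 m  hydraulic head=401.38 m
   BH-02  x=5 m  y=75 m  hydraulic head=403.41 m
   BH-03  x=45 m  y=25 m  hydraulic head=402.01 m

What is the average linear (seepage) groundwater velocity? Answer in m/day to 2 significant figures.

0.11 m/day

Taking BH-01 as reference: BH-02−BH-01 = (-60, 65, +2.03); BH-03−BH-01 = (-20, 15, +0.63).
Solve a·Δx + b·Δy = Δh: det = (-60)·15 − (-20)·65 = 400.
∂h/∂x = [(+2.03)·15 − (+0.63)·65] / 400 = -0.02625
∂h/∂y = [(-60)·(+0.63) − (-20)·(+2.03)] / 400 = +0.007000
|∇h| = √(-0.02625² + 0.007000²) = 0.02717
Seepage velocity v = K·i/n = 1.3 × 0.02717 / 0.33 = 0.107 m/day.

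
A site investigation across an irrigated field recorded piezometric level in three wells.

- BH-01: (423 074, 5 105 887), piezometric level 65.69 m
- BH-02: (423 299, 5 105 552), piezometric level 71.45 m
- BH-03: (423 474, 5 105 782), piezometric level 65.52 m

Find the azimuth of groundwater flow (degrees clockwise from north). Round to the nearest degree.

016°

With h = a·x + b·y + c and BH-01 as origin, the differences give:
  225·a + (-335)·b = +5.76
  400·a + (-105)·b = -0.17
Eliminate b (×(-105) and ×(-335), subtract): 110375·a = -661.750 → a = ∂h/∂x = -0.005995
Back-substitute: b = ∂h/∂y = -0.02122.
Flow direction (−∇h) has components (+0.005995 E, +0.02122 N).
Azimuth = atan2(E, N) = atan2(+0.005995, +0.02122) = 15.8° ≈ 016°.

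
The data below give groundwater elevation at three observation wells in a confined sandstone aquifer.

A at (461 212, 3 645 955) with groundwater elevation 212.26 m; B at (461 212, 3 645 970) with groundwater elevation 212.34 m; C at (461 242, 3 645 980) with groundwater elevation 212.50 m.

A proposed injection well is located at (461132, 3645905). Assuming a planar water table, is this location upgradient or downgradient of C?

downgradient

Differences from A: to B (Δx, Δy, Δh) = (0, 15, +0.08); to C = (30, 25, +0.24).
Determinant of the coordinate differences = 0·25 − 30·15 = -450.
∂h/∂x = [(+0.08)·25 − (+0.24)·15] / -450 = +0.003556
∂h/∂y = [0·(+0.24) − 30·(+0.08)] / -450 = +0.005333
Head at (461132, 3645905) = 212.26 + (+0.003556)·(-80) + (+0.005333)·(-50) = 211.71 m.
That is lower than the 212.50 m at C, so the point is downgradient.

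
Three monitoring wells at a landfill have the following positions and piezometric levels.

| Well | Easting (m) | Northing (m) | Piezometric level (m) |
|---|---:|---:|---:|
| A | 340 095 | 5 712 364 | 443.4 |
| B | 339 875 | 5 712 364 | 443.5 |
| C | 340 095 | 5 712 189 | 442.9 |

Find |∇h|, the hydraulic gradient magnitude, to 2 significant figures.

∂h/∂x = (443.5 − 443.4) / (339875 − 340095) = -0.0004545
∂h/∂y = (442.9 − 443.4) / (5712189 − 5712364) = +0.002857
|∇h| = √(-0.0004545² + 0.002857²) = 0.002893

0.0029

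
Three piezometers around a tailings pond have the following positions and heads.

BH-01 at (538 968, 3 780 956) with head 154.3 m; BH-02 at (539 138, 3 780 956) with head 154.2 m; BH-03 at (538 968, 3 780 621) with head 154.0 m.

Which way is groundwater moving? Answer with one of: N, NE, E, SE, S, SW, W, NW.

∂h/∂x = (154.2 − 154.3) / (539138 − 538968) = -0.0005882
∂h/∂y = (154.0 − 154.3) / (3780621 − 3780956) = +0.0008955
Flow = −∇h = (+0.0005882 east, -0.0008955 north), which points southeast.

SE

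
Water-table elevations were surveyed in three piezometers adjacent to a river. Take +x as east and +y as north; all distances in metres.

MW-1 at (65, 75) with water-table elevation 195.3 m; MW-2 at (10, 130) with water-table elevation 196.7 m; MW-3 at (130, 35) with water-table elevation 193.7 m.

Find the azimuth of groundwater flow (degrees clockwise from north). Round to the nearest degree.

095°

Differences from MW-1: to MW-2 (Δx, Δy, Δh) = (-55, 55, +1.4); to MW-3 = (65, -40, -1.6).
Determinant of the coordinate differences = (-55)·(-40) − 65·55 = -1375.
∂h/∂x = [(+1.4)·(-40) − (-1.6)·55] / -1375 = -0.02327
∂h/∂y = [(-55)·(-1.6) − 65·(+1.4)] / -1375 = +0.002182
Flow direction (−∇h) has components (+0.02327 E, -0.002182 N).
Azimuth = atan2(E, N) = atan2(+0.02327, -0.002182) = 95.4° ≈ 095°.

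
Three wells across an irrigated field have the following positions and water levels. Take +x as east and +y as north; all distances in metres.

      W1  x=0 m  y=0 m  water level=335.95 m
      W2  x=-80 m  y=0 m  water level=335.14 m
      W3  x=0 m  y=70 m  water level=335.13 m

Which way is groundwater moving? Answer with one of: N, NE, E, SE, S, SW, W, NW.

∂h/∂x = (335.14 − 335.95) / (-80 − 0) = +0.01013
∂h/∂y = (335.13 − 335.95) / (70 − 0) = -0.01171
Flow = −∇h = (-0.01013 east, +0.01171 north), which points northwest.

NW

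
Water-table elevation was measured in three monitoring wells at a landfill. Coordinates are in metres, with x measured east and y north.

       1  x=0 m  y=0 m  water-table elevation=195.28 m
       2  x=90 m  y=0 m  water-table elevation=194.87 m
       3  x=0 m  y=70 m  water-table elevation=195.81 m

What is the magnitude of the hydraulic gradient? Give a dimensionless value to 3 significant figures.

∂h/∂x = (194.87 − 195.28) / (90 − 0) = -0.004556
∂h/∂y = (195.81 − 195.28) / (70 − 0) = +0.007571
|∇h| = √(-0.004556² + 0.007571²) = 0.008836

0.00884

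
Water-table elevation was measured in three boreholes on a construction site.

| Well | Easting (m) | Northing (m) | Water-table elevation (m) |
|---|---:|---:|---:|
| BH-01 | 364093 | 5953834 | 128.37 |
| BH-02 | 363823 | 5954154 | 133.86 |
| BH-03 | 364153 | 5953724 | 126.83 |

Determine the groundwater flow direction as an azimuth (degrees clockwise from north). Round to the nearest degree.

128°

Three-point gradient (reference BH-01): Δ to BH-02 = (-270, 320, +5.49), Δ to BH-03 = (60, -110, -1.54).
∂h/∂x = -0.01058, ∂h/∂y = +0.008229 (det = 10500).
Flow direction (−∇h) has components (+0.01058 E, -0.008229 N).
Azimuth = atan2(E, N) = atan2(+0.01058, -0.008229) = 127.9° ≈ 128°.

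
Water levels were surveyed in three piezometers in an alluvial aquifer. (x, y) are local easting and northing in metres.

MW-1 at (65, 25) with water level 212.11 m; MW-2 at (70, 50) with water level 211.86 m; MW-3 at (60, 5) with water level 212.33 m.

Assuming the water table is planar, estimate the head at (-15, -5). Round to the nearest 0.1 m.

213.9 m

Differences from MW-1: to MW-2 (Δx, Δy, Δh) = (5, 25, -0.25); to MW-3 = (-5, -20, +0.22).
Determinant of the coordinate differences = 5·(-20) − (-5)·25 = 25.
∂h/∂x = [(-0.25)·(-20) − (+0.22)·25] / 25 = -0.02000
∂h/∂y = [5·(+0.22) − (-5)·(-0.25)] / 25 = -0.006000
h(-15, -5) = 212.11 + (-0.02000)·(-80) + (-0.006000)·(-30) = 212.11 +1.600 +0.180 = 213.890 m.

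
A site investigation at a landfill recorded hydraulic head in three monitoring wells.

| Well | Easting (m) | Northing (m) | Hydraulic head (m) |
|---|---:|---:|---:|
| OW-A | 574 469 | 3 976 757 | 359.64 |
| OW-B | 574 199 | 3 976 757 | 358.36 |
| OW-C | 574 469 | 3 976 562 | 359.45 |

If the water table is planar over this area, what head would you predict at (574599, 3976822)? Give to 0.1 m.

360.3 m

∂h/∂x = (358.36 − 359.64) / (574199 − 574469) = +0.004741
∂h/∂y = (359.45 − 359.64) / (3976562 − 3976757) = +0.0009744
h(574599, 3976822) = 359.64 + (+0.004741)·(130) + (+0.0009744)·(65) = 359.64 +0.616 +0.063 = 360.320 m.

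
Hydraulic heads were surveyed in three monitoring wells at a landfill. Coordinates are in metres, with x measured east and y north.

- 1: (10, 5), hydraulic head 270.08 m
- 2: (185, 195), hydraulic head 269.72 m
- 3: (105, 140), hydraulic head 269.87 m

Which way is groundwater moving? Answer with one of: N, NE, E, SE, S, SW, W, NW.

With h = a·x + b·y + c and 1 as origin, the differences give:
  175·a + 190·b = -0.36
  95·a + 135·b = -0.21
Eliminate b (×135 and ×190, subtract): 5575·a = -8.700 → a = ∂h/∂x = -0.001561
Back-substitute: b = ∂h/∂y = -0.0004574.
Flow = −∇h = (+0.001561 east, +0.0004574 north), which points east.

E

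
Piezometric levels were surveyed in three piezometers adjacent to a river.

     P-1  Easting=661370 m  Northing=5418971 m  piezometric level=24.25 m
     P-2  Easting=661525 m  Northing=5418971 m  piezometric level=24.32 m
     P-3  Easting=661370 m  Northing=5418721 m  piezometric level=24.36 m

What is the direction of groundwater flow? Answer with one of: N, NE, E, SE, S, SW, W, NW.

∂h/∂x = (24.32 − 24.25) / (661525 − 661370) = +0.0004516
∂h/∂y = (24.36 − 24.25) / (5418721 − 5418971) = -0.0004400
Flow = −∇h = (-0.0004516 east, +0.0004400 north), which points northwest.

NW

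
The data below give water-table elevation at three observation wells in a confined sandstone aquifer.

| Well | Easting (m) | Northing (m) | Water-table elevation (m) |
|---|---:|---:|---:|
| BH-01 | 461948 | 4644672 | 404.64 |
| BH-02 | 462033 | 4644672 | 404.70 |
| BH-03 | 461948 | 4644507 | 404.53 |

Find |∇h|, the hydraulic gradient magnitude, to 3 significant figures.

0.000971

∂h/∂x = (404.70 − 404.64) / (462033 − 461948) = +0.0007059
∂h/∂y = (404.53 − 404.64) / (4644507 − 4644672) = +0.0006667
|∇h| = √(0.0007059² + 0.0006667²) = 0.000971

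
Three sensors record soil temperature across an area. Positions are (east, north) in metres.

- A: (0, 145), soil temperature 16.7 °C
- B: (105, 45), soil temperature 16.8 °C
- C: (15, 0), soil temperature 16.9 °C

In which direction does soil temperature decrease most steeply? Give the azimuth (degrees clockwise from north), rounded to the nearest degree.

Three-point gradient (reference A): Δ to B = (105, -100, +0.1), Δ to C = (15, -145, +0.2).
∂T/∂x = -0.0004007, ∂T/∂y = -0.001421 (det = -13725).
Steepest decrease is along −∇f: components (+0.0004007 E, +0.001421 N).
Azimuth = atan2(+0.0004007, +0.001421) = 15.8° ≈ 016°.

016°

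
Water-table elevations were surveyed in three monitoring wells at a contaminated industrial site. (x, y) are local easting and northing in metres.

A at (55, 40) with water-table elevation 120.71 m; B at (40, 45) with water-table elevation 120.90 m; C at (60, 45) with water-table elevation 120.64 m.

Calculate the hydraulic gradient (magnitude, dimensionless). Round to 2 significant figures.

Taking A as reference: B−A = (-15, 5, +0.19); C−A = (5, 5, -0.07).
Determinant of the coordinate differences = (-15)·5 − 5·5 = -100.
∂h/∂x = [(+0.19)·5 − (-0.07)·5] / -100 = -0.01300
∂h/∂y = [(-15)·(-0.07) − 5·(+0.19)] / -100 = -0.0010000
|∇h| = √(-0.01300² + -0.0010000²) = 0.01304

0.013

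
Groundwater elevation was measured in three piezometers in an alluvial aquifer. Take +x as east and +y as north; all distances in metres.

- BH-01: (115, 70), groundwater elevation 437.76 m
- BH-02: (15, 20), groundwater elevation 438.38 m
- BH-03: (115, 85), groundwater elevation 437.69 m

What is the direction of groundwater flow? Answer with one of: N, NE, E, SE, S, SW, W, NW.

NE

Differences from BH-01: to BH-02 (Δx, Δy, Δh) = (-100, -50, +0.62); to BH-03 = (0, 15, -0.07).
Solve a·Δx + b·Δy = Δh: det = (-100)·15 − 0·(-50) = -1500.
∂h/∂x = [(+0.62)·15 − (-0.07)·(-50)] / -1500 = -0.003867
∂h/∂y = [(-100)·(-0.07) − 0·(+0.62)] / -1500 = -0.004667
Flow = −∇h = (+0.003867 east, +0.004667 north), which points northeast.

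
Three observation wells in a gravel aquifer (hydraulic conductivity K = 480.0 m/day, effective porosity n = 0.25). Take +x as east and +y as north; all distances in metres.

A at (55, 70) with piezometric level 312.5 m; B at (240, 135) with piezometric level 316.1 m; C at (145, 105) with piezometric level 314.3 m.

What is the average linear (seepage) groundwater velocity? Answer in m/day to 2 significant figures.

With h = a·x + b·y + c and A as origin, the differences give:
  185·a + 65·b = +3.6
  90·a + 35·b = +1.8
Eliminate b (×35 and ×65, subtract): 625·a = 9.00 → a = ∂h/∂x = +0.01440
Back-substitute: b = ∂h/∂y = +0.01440.
|∇h| = √(0.01440² + 0.01440²) = 0.02036
Seepage velocity v = K·i/n = 480.0 × 0.02036 / 0.25 = 39.09 m/day.

39 m/day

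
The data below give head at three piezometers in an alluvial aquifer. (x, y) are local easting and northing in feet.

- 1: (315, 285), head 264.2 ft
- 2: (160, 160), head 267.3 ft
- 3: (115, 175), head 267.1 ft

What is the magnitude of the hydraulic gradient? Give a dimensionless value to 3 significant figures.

Taking 1 as reference: 2−1 = (-155, -125, +3.1); 3−1 = (-200, -110, +2.9).
Solve a·Δx + b·Δy = Δh: det = (-155)·(-110) − (-200)·(-125) = -7950.
∂h/∂x = [(+3.1)·(-110) − (+2.9)·(-125)] / -7950 = -0.002704
∂h/∂y = [(-155)·(+2.9) − (-200)·(+3.1)] / -7950 = -0.02145
|∇h| = √(-0.002704² + -0.02145²) = 0.02162

0.0216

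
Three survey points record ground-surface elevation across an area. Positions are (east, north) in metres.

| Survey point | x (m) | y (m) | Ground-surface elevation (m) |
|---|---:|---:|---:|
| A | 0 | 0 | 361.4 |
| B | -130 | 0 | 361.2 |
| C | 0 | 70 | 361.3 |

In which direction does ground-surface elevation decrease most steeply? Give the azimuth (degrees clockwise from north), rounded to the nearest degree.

313°

∂z/∂x = (361.2 − 361.4) / (-130 − 0) = +0.001538
∂z/∂y = (361.3 − 361.4) / (70 − 0) = -0.001429
Steepest decrease is along −∇f: components (-0.001538 E, +0.001429 N).
Azimuth = atan2(-0.001538, +0.001429) = 312.9° ≈ 313°.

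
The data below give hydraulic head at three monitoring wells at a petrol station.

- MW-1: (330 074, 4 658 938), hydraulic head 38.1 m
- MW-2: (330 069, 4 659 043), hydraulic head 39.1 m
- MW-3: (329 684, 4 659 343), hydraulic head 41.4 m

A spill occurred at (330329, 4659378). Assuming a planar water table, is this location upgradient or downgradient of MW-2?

With h = a·x + b·y + c and MW-1 as origin, the differences give:
  (-5)·a + 105·b = +1.0
  (-390)·a + 405·b = +3.3
Eliminate b (×405 and ×105, subtract): 38925·a = 58.50 → a = ∂h/∂x = +0.001503
Back-substitute: b = ∂h/∂y = +0.009595.
Head at (330329, 4659378) = 38.1 + (+0.001503)·(255) + (+0.009595)·(440) = 42.71 m.
That is higher than the 39.1 m at MW-2, so the point is upgradient.

upgradient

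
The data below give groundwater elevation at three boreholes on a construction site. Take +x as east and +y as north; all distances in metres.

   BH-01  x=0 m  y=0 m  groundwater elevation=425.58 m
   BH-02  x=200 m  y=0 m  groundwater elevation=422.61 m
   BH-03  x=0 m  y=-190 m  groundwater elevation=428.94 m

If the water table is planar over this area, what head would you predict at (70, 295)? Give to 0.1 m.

419.3 m

∂h/∂x = (422.61 − 425.58) / (200 − 0) = -0.01485
∂h/∂y = (428.94 − 425.58) / (-190 − 0) = -0.01768
h(70, 295) = 425.58 + (-0.01485)·(70) + (-0.01768)·(295) = 425.58 -1.039 -5.217 = 419.324 m.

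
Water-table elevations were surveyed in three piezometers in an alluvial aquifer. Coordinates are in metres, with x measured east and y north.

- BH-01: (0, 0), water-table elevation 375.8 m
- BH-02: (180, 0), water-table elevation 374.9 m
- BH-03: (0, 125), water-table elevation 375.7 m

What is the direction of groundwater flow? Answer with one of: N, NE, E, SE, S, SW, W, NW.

E

∂h/∂x = (374.9 − 375.8) / (180 − 0) = -0.005000
∂h/∂y = (375.7 − 375.8) / (125 − 0) = -0.0008000
Flow = −∇h = (+0.005000 east, +0.0008000 north), which points east.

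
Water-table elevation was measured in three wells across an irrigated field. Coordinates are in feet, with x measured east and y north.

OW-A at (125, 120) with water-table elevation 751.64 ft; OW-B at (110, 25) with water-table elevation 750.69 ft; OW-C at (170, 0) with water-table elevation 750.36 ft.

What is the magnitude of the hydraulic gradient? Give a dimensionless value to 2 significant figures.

Three-point gradient (reference OW-A): Δ to OW-B = (-15, -95, -0.95), Δ to OW-C = (45, -120, -1.28).
∂h/∂x = -0.001251, ∂h/∂y = +0.01020 (det = 6075).
|∇h| = √(-0.001251² + 0.01020²) = 0.01028

0.010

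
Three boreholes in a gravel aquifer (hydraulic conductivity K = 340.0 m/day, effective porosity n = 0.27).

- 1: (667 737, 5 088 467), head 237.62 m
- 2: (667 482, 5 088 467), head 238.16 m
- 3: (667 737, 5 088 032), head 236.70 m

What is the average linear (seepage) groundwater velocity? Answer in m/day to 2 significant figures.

∂h/∂x = (238.16 − 237.62) / (667482 − 667737) = -0.002118
∂h/∂y = (236.70 − 237.62) / (5088032 − 5088467) = +0.002115
|∇h| = √(-0.002118² + 0.002115²) = 0.002993
Seepage velocity v = K·i/n = 340.0 × 0.002993 / 0.27 = 3.769 m/day.

3.8 m/day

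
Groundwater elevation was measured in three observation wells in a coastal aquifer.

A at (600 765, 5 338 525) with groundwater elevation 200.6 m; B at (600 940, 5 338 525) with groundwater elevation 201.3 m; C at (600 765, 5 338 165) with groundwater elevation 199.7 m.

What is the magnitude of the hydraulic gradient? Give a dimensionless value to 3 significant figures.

0.00472

∂h/∂x = (201.3 − 200.6) / (600940 − 600765) = +0.004000
∂h/∂y = (199.7 − 200.6) / (5338165 − 5338525) = +0.002500
|∇h| = √(0.004000² + 0.002500²) = 0.004717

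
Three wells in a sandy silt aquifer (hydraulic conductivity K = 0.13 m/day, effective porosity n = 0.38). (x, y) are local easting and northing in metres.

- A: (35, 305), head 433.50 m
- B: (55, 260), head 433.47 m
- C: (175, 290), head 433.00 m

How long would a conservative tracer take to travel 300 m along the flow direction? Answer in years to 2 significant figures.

With h = a·x + b·y + c and A as origin, the differences give:
  20·a + (-45)·b = -0.03
  140·a + (-15)·b = -0.50
Eliminate b (×(-15) and ×(-45), subtract): 6000·a = -22.050 → a = ∂h/∂x = -0.003675
Back-substitute: b = ∂h/∂y = -0.0009667.
|∇h| = √(-0.003675² + -0.0009667²) = 0.0038
Seepage velocity v = K·i/n = 0.13 × 0.0038 / 0.38 = 0.0013 m/day.
t = 300 / 0.0013 = 2.308e+05 days = 632 years.

630 years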